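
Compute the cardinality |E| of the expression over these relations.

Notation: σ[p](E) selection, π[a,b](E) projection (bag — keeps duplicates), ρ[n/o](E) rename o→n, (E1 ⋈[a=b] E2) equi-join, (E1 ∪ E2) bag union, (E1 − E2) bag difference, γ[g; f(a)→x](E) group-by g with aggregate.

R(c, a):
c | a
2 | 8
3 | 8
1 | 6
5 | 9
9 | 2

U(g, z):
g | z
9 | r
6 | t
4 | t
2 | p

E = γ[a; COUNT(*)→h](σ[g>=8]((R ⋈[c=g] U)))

Per-node cardinality:
  R → 5
  U → 4
  (R ⋈[c=g] U) → 2
  σ[g>=8]((R ⋈[c=g] U)) → 1
  γ[a; COUNT(*)→h](σ[g>=8]((R ⋈[c=g] U))) → 1

|E| = 1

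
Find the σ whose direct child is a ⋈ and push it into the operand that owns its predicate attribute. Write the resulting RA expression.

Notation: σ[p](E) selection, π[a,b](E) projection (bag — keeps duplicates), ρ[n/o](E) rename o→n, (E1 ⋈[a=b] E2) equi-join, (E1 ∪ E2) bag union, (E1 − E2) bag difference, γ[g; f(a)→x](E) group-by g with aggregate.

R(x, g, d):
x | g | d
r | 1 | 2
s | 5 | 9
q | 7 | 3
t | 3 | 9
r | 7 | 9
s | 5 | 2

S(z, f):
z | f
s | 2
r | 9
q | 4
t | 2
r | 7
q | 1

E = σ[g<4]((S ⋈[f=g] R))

σ filters on g, owned by the right side.
E' = (S ⋈[f=g] σ[g<4](R))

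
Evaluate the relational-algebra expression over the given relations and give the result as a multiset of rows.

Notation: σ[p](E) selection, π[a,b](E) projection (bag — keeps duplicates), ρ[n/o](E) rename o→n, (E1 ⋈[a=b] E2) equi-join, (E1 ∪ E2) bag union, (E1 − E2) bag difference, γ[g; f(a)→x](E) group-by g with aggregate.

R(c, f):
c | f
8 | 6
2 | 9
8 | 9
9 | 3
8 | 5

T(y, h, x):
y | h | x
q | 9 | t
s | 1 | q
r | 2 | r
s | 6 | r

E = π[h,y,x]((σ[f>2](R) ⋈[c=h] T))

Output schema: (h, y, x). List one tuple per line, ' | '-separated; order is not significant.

Per-node cardinality:
  R → 5
  σ[f>2](R) → 5
  T → 4
  (σ[f>2](R) ⋈[c=h] T) → 2
  π[h,y,x]((σ[f>2](R) ⋈[c=h] T)) → 2

== RESULT ==
h | y | x
2 | r | r
9 | q | t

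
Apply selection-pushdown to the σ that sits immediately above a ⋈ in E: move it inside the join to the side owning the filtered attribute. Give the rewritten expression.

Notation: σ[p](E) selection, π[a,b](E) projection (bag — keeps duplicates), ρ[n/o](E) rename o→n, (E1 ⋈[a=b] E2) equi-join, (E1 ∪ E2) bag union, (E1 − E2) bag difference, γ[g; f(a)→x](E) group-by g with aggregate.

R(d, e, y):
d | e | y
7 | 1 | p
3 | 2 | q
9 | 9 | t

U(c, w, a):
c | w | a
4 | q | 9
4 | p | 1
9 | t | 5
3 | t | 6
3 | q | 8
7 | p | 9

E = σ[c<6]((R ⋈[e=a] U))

σ filters on c, owned by the right side.
E' = (R ⋈[e=a] σ[c<6](U))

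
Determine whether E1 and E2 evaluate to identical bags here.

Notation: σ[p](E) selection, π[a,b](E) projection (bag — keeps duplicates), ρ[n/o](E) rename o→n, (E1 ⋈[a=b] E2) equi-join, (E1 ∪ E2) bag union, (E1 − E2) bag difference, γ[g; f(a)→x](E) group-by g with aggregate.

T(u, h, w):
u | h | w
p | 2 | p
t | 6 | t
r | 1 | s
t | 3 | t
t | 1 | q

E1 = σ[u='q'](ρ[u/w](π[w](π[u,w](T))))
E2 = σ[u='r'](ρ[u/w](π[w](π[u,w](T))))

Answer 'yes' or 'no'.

E1 row counts bottom-up:
  T → 5
  π[u,w](T) → 5
  π[w](π[u,w](T)) → 5
  ρ[u/w](π[w](π[u,w](T))) → 5
  σ[u='q'](ρ[u/w](π[w](π[u,w](T)))) → 1
E2 row counts bottom-up:
  T → 5
  π[u,w](T) → 5
  π[w](π[u,w](T)) → 5
  ρ[u/w](π[w](π[u,w](T))) → 5
  σ[u='r'](ρ[u/w](π[w](π[u,w](T)))) → 0

E1 result:
u
q
E2 result:
u
(0 rows)
Witness: ('q',) appears 1× in E1 but 0× in E2.

no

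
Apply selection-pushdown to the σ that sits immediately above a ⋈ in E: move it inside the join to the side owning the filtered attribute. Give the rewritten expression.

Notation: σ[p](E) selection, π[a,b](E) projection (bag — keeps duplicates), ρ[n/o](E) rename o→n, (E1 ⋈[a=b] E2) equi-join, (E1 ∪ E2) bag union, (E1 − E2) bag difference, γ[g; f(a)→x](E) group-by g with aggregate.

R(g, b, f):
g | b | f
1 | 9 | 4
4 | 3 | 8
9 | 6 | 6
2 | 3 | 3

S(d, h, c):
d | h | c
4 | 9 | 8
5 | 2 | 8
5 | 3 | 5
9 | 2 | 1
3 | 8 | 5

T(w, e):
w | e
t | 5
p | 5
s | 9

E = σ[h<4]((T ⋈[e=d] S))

σ filters on h, owned by the right side.
E' = (T ⋈[e=d] σ[h<4](S))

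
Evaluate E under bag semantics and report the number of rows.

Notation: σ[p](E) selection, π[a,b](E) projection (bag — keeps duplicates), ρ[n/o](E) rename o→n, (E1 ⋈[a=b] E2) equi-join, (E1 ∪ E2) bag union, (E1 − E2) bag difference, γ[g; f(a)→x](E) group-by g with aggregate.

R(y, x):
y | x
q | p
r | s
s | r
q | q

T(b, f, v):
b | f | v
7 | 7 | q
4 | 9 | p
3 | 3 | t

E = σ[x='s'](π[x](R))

Subexpression sizes:
  R → 4
  π[x](R) → 4
  σ[x='s'](π[x](R)) → 1

|E| = 1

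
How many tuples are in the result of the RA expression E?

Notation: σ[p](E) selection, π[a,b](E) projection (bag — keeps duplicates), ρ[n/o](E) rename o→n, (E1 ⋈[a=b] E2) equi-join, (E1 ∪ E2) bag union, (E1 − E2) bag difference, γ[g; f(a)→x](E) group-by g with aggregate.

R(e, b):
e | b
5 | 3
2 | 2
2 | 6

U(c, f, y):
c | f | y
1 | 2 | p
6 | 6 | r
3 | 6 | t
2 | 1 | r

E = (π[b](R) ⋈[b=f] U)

Subexpression sizes:
  R → 3
  π[b](R) → 3
  U → 4
  (π[b](R) ⋈[b=f] U) → 3

|E| = 3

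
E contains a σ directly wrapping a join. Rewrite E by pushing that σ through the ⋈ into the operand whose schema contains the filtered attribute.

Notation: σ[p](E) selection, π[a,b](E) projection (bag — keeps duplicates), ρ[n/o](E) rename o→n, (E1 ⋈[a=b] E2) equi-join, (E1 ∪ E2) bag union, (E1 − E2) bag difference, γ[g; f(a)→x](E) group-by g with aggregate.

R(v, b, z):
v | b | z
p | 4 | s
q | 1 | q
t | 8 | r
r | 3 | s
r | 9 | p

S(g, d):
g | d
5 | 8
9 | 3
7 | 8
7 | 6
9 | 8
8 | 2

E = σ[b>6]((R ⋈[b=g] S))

σ filters on b, owned by the left side.
E' = (σ[b>6](R) ⋈[b=g] S)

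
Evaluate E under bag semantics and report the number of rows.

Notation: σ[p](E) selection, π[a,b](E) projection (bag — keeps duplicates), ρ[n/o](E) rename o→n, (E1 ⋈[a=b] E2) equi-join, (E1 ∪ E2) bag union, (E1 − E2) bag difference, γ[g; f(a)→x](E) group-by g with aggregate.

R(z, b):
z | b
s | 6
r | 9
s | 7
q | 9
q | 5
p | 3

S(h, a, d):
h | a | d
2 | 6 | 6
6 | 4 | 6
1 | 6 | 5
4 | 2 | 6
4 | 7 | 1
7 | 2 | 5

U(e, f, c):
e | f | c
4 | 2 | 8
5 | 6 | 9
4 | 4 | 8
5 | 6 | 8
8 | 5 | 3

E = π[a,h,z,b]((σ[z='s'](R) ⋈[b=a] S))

Stepwise |·|:
  R → 6
  σ[z='s'](R) → 2
  S → 6
  (σ[z='s'](R) ⋈[b=a] S) → 3
  π[a,h,z,b]((σ[z='s'](R) ⋈[b=a] S)) → 3

|E| = 3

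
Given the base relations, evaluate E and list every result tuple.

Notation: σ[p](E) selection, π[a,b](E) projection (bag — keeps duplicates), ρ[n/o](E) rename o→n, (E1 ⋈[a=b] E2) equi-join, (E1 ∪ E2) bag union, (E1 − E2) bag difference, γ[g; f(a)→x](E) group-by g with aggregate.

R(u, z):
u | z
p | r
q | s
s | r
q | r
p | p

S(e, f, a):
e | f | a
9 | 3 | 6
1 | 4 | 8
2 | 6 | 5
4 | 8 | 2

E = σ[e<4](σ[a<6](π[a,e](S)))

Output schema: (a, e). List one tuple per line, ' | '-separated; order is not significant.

Per-node cardinality:
  S → 4
  π[a,e](S) → 4
  σ[a<6](π[a,e](S)) → 2
  σ[e<4](σ[a<6](π[a,e](S))) → 1

== RESULT ==
a | e
5 | 2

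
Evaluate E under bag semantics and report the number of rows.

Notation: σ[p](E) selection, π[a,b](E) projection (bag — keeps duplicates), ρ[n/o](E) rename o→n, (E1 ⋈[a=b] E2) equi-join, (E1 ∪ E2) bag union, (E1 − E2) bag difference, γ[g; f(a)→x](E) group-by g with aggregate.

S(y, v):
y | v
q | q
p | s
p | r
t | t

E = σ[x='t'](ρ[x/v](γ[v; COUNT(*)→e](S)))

Row counts bottom-up:
  S → 4
  γ[v; COUNT(*)→e](S) → 4
  ρ[x/v](γ[v; COUNT(*)→e](S)) → 4
  σ[x='t'](ρ[x/v](γ[v; COUNT(*)→e](S))) → 1

|E| = 1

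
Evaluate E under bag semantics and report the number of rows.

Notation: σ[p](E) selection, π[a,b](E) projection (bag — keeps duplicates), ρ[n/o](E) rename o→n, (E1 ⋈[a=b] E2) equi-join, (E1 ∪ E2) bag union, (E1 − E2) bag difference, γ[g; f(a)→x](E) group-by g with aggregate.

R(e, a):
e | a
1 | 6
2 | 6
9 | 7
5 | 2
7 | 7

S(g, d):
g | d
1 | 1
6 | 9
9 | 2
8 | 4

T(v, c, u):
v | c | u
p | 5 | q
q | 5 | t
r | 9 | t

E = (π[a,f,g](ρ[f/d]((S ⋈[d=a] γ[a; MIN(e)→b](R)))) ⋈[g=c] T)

Stepwise |·|:
  S → 4
  R → 5
  γ[a; MIN(e)→b](R) → 3
  (S ⋈[d=a] γ[a; MIN(e)→b](R)) → 1
  ρ[f/d]((S ⋈[d=a] γ[a; MIN(e)→b](R))) → 1
  π[a,f,g](ρ[f/d]((S ⋈[d=a] γ[a; MIN(e)→b](R)))) → 1
  T → 3
  (π[a,f,g](ρ[f/d]((S ⋈[d=a] γ[a; MIN(e)→b](R)))) ⋈[g=c] T) → 1

|E| = 1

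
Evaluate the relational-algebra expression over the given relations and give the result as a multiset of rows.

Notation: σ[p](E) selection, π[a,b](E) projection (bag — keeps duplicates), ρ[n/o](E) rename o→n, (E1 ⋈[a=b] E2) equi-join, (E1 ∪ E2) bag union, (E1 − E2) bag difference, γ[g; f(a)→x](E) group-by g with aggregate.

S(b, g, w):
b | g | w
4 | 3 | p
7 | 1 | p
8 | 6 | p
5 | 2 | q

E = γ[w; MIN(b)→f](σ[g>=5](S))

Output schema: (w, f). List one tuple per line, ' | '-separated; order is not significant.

Row counts bottom-up:
  S → 4
  σ[g>=5](S) → 1
  γ[w; MIN(b)→f](σ[g>=5](S)) → 1

== RESULT ==
w | f
p | 8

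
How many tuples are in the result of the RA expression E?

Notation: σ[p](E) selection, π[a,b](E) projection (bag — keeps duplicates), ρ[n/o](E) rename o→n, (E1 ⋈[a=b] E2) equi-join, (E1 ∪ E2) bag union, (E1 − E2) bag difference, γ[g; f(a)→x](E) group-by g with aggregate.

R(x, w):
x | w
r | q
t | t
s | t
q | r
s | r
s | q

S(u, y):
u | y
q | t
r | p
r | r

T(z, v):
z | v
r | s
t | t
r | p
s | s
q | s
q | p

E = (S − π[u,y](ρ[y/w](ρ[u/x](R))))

Subexpression sizes:
  S → 3
  R → 6
  ρ[u/x](R) → 6
  ρ[y/w](ρ[u/x](R)) → 6
  π[u,y](ρ[y/w](ρ[u/x](R))) → 6
  (S − π[u,y](ρ[y/w](ρ[u/x](R)))) → 3

|E| = 3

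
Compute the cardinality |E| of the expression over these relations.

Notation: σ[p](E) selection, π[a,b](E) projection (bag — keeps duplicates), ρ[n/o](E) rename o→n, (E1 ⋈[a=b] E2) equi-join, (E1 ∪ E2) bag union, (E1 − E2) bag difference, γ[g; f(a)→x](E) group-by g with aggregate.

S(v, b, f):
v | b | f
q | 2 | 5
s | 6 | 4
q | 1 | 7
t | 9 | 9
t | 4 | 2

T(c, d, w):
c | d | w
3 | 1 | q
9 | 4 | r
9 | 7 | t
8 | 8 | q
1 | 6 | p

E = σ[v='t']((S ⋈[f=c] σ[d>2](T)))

Stepwise |·|:
  S → 5
  T → 5
  σ[d>2](T) → 4
  (S ⋈[f=c] σ[d>2](T)) → 2
  σ[v='t']((S ⋈[f=c] σ[d>2](T))) → 2

|E| = 2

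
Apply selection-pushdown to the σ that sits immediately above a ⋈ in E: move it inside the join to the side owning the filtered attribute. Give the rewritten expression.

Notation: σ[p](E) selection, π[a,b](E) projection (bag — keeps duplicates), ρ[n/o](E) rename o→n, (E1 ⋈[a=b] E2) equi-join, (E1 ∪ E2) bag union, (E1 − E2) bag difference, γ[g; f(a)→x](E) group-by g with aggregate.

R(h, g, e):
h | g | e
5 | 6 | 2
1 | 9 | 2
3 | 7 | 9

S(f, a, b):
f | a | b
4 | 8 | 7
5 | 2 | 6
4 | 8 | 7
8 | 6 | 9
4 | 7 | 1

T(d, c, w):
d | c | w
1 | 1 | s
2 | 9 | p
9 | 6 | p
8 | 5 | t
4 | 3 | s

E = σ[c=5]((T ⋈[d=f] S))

σ filters on c, owned by the left side.
E' = (σ[c=5](T) ⋈[d=f] S)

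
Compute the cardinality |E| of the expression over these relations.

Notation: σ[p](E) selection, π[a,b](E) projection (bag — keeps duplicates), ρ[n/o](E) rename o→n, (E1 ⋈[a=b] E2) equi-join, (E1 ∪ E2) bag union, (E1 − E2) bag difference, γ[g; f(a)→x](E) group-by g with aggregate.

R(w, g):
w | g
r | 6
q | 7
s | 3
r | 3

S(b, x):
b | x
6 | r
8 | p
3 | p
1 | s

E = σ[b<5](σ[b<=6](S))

Stepwise |·|:
  S → 4
  σ[b<=6](S) → 3
  σ[b<5](σ[b<=6](S)) → 2

|E| = 2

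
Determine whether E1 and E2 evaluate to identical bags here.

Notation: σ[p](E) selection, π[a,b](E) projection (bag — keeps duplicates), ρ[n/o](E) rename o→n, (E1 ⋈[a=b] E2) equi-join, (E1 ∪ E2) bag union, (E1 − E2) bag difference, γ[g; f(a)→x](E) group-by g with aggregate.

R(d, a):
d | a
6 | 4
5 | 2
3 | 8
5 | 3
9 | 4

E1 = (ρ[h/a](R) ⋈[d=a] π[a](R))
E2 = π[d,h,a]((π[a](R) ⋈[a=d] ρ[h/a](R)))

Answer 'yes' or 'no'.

E1 subexpression sizes:
  R → 5
  ρ[h/a](R) → 5
  R → 5
  π[a](R) → 5
  (ρ[h/a](R) ⋈[d=a] π[a](R)) → 1
E2 subexpression sizes:
  R → 5
  π[a](R) → 5
  R → 5
  ρ[h/a](R) → 5
  (π[a](R) ⋈[a=d] ρ[h/a](R)) → 1
  π[d,h,a]((π[a](R) ⋈[a=d] ρ[h/a](R))) → 1

E1 and E2 produce the same multiset:
d | h | a
3 | 8 | 3

yes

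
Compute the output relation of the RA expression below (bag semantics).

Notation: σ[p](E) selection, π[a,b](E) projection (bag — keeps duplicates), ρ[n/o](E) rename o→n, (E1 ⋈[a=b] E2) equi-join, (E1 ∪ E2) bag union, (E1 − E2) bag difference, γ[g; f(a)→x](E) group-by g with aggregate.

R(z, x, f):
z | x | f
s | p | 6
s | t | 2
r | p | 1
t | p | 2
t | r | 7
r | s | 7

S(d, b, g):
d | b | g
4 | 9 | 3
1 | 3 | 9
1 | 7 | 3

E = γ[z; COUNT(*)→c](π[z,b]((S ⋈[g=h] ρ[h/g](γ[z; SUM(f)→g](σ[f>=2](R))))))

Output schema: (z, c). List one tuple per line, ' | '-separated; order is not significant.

Per-node cardinality:
  S → 3
  R → 6
  σ[f>=2](R) → 5
  γ[z; SUM(f)→g](σ[f>=2](R)) → 3
  ρ[h/g](γ[z; SUM(f)→g](σ[f>=2](R))) → 3
  (S ⋈[g=h] ρ[h/g](γ[z; SUM(f)→g](σ[f>=2](R)))) → 1
  π[z,b]((S ⋈[g=h] ρ[h/g](γ[z; SUM(f)→g](σ[f>=2](R))))) → 1
  γ[z; COUNT(*)→c](π[z,b]((S ⋈[g=h] ρ[h/g](γ[z; SUM(f)→g](σ[f>=2](R)))))) → 1

== RESULT ==
z | c
t | 1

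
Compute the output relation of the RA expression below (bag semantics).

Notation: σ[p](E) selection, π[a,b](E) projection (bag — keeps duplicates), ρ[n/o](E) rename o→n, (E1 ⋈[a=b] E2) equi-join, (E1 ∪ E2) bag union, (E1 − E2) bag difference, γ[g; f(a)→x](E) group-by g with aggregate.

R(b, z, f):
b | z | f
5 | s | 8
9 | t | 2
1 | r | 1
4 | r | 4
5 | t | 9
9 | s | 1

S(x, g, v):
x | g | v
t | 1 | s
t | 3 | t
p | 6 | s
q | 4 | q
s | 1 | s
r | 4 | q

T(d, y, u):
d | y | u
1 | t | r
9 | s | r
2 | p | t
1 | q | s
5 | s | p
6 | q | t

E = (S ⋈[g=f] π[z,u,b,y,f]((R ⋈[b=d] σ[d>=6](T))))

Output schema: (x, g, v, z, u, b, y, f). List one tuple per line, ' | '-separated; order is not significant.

Per-node cardinality:
  S → 6
  R → 6
  T → 6
  σ[d>=6](T) → 2
  (R ⋈[b=d] σ[d>=6](T)) → 2
  π[z,u,b,y,f]((R ⋈[b=d] σ[d>=6](T))) → 2
  (S ⋈[g=f] π[z,u,b,y,f]((R ⋈[b=d] σ[d>=6](T)))) → 2

== RESULT ==
x | g | v | z | u | b | y | f
s | 1 | s | s | r | 9 | s | 1
t | 1 | s | s | r | 9 | s | 1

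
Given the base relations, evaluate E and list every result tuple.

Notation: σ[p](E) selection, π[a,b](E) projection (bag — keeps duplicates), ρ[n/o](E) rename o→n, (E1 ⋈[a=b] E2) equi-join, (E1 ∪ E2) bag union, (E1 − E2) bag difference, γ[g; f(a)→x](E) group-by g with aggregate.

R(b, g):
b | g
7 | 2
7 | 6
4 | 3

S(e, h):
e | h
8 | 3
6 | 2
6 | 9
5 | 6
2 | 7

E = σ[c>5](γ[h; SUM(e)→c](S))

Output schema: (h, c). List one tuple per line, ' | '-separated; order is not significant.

Per-node cardinality:
  S → 5
  γ[h; SUM(e)→c](S) → 5
  σ[c>5](γ[h; SUM(e)→c](S)) → 3

== RESULT ==
h | c
2 | 6
3 | 8
9 | 6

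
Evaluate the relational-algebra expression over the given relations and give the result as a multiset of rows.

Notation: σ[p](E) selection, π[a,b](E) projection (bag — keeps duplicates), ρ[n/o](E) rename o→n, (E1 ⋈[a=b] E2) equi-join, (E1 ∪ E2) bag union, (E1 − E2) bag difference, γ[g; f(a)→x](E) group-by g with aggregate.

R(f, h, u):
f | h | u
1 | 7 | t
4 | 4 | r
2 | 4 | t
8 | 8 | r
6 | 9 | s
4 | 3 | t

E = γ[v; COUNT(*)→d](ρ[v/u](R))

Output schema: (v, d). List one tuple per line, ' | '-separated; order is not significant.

Per-node cardinality:
  R → 6
  ρ[v/u](R) → 6
  γ[v; COUNT(*)→d](ρ[v/u](R)) → 3

== RESULT ==
v | d
r | 2
s | 1
t | 3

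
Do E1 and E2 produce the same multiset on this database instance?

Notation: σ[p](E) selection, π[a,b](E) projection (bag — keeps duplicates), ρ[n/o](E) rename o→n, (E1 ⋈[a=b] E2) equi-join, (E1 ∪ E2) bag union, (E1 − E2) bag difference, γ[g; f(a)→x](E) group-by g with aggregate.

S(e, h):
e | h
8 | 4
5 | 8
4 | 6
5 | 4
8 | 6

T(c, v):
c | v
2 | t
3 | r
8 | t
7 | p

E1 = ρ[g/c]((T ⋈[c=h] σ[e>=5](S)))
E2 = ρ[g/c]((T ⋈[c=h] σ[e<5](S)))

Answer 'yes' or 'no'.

E1 per-node cardinality:
  T → 4
  S → 5
  σ[e>=5](S) → 4
  (T ⋈[c=h] σ[e>=5](S)) → 1
  ρ[g/c]((T ⋈[c=h] σ[e>=5](S))) → 1
E2 per-node cardinality:
  T → 4
  S → 5
  σ[e<5](S) → 1
  (T ⋈[c=h] σ[e<5](S)) → 0
  ρ[g/c]((T ⋈[c=h] σ[e<5](S))) → 0

E1 result:
g | v | e | h
8 | t | 5 | 8
E2 result:
g | v | e | h
(0 rows)
Witness: (8, 't', 5, 8) appears 1× in E1 but 0× in E2.

no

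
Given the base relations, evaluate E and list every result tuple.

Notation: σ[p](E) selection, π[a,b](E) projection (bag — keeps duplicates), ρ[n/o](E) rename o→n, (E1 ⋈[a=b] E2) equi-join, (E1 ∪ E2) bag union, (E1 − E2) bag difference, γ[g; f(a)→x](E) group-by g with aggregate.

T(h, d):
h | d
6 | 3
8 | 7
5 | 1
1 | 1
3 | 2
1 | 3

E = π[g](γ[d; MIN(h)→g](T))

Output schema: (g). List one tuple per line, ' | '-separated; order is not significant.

Stepwise |·|:
  T → 6
  γ[d; MIN(h)→g](T) → 4
  π[g](γ[d; MIN(h)→g](T)) → 4

== RESULT ==
g
1
1
3
8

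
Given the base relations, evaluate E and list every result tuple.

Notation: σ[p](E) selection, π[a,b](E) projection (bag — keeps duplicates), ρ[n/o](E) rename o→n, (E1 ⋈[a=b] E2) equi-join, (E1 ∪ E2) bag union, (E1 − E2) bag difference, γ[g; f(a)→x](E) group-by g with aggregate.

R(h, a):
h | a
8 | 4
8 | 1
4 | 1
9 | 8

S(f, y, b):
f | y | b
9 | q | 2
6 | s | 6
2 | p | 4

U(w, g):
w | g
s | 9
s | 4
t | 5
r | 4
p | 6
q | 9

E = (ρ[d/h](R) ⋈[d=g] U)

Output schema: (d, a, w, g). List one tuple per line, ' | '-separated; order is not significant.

Stepwise |·|:
  R → 4
  ρ[d/h](R) → 4
  U → 6
  (ρ[d/h](R) ⋈[d=g] U) → 4

== RESULT ==
d | a | w | g
4 | 1 | r | 4
4 | 1 | s | 4
9 | 8 | q | 9
9 | 8 | s | 9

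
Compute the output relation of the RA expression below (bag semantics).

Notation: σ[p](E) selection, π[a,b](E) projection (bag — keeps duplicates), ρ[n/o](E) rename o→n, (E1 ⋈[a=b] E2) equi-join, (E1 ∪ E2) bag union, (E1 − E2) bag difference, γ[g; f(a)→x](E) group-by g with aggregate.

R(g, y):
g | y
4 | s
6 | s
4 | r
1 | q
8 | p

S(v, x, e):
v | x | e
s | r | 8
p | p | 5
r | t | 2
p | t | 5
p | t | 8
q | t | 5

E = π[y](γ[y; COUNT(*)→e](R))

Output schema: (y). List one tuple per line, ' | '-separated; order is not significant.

Per-node cardinality:
  R → 5
  γ[y; COUNT(*)→e](R) → 4
  π[y](γ[y; COUNT(*)→e](R)) → 4

== RESULT ==
y
p
q
r
s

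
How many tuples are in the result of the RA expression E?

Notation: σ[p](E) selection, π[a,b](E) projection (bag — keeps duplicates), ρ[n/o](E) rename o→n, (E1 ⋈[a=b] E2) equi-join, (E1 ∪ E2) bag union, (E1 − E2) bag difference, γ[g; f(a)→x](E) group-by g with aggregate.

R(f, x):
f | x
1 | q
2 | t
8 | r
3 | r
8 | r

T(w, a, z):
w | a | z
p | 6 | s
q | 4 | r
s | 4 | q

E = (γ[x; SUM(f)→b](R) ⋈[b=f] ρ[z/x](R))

Subexpression sizes:
  R → 5
  γ[x; SUM(f)→b](R) → 3
  R → 5
  ρ[z/x](R) → 5
  (γ[x; SUM(f)→b](R) ⋈[b=f] ρ[z/x](R)) → 2

|E| = 2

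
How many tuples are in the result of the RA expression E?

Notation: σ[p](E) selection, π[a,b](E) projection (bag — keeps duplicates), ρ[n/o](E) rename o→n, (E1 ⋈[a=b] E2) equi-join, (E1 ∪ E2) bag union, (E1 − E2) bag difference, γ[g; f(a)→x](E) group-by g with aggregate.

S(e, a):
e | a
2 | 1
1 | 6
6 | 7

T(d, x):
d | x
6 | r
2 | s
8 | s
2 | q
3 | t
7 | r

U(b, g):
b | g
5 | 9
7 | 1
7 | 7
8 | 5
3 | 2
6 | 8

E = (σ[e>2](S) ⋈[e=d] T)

Stepwise |·|:
  S → 3
  σ[e>2](S) → 1
  T → 6
  (σ[e>2](S) ⋈[e=d] T) → 1

|E| = 1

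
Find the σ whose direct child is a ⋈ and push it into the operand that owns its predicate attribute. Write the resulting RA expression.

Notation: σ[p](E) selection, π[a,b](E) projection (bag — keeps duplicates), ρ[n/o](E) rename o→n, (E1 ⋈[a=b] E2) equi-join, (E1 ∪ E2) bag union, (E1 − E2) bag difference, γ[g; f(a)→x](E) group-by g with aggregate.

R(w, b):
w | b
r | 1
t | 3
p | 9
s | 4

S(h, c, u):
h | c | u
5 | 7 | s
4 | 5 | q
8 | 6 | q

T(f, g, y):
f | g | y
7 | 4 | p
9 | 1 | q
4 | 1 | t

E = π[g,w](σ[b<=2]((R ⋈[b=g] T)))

σ filters on b, owned by the left side.
E' = π[g,w]((σ[b<=2](R) ⋈[b=g] T))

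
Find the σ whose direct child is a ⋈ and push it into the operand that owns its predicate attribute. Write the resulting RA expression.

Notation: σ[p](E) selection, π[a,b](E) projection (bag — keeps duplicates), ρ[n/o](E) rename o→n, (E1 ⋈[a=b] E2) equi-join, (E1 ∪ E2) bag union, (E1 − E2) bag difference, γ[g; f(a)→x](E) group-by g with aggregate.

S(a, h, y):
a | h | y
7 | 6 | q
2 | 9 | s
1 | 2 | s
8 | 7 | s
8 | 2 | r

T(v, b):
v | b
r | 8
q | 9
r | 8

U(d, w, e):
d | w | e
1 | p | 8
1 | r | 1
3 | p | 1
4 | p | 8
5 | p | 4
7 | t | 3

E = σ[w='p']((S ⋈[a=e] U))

σ filters on w, owned by the right side.
E' = (S ⋈[a=e] σ[w='p'](U))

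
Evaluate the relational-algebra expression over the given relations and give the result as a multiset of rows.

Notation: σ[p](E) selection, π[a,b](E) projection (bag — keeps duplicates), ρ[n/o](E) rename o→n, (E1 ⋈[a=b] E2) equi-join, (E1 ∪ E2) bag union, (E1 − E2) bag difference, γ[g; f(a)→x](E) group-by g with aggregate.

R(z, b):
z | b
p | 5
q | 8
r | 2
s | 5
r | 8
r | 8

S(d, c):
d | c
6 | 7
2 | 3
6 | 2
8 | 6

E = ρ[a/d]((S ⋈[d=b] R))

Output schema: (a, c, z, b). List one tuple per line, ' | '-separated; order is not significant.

Subexpression sizes:
  S → 4
  R → 6
  (S ⋈[d=b] R) → 4
  ρ[a/d]((S ⋈[d=b] R)) → 4

== RESULT ==
a | c | z | b
2 | 3 | r | 2
8 | 6 | q | 8
8 | 6 | r | 8
8 | 6 | r | 8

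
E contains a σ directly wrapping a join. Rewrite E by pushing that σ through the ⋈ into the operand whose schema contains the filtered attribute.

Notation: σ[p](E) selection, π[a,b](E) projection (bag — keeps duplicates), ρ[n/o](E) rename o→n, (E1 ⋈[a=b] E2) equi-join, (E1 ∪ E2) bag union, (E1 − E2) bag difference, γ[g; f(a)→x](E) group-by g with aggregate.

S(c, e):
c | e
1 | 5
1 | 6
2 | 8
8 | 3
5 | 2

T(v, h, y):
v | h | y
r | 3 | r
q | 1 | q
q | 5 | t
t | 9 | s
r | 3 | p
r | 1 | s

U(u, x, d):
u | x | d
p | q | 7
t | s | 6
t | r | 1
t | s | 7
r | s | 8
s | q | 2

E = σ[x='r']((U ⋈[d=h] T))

σ filters on x, owned by the left side.
E' = (σ[x='r'](U) ⋈[d=h] T)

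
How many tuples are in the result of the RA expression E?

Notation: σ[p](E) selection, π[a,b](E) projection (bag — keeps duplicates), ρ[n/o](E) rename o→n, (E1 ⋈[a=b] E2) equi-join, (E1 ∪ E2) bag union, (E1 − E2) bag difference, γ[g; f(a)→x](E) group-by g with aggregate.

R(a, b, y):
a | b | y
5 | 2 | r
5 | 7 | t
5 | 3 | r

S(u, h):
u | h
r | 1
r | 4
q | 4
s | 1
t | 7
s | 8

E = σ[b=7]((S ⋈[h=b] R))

Subexpression sizes:
  S → 6
  R → 3
  (S ⋈[h=b] R) → 1
  σ[b=7]((S ⋈[h=b] R)) → 1

|E| = 1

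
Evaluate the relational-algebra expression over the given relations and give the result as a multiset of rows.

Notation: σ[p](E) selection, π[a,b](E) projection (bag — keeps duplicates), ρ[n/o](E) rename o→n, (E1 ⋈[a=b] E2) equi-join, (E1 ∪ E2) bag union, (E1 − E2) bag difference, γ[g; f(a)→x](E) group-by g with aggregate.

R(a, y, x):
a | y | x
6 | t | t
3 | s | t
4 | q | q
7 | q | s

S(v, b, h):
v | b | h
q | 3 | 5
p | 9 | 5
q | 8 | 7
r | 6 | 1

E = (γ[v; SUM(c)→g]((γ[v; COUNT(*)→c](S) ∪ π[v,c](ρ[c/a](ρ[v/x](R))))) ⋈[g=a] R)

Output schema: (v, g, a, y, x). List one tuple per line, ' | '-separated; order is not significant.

Subexpression sizes:
  S → 4
  γ[v; COUNT(*)→c](S) → 3
  R → 4
  ρ[v/x](R) → 4
  ρ[c/a](ρ[v/x](R)) → 4
  π[v,c](ρ[c/a](ρ[v/x](R))) → 4
  (γ[v; COUNT(*)→c](S) ∪ π[v,c](ρ[c/a](ρ[v/x](R)))) → 7
  γ[v; SUM(c)→g]((γ[v; COUNT(*)→c](S) ∪ π[v,c](ρ[c/a](ρ[v/x](R))))) → 5
  R → 4
  (γ[v; SUM(c)→g]((γ[v; COUNT(*)→c](S) ∪ π[v,c](ρ[c/a](ρ[v/x](R))))) ⋈[g=a] R) → 2

== RESULT ==
v | g | a | y | x
q | 6 | 6 | t | t
s | 7 | 7 | q | s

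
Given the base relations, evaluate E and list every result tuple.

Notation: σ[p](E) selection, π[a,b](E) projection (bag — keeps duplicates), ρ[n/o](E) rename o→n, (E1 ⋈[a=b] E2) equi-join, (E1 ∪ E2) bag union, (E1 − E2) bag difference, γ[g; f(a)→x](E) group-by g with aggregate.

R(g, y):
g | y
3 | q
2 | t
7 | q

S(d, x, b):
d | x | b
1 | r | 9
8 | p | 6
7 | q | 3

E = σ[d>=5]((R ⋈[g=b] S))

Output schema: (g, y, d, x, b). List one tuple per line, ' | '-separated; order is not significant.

Row counts bottom-up:
  R → 3
  S → 3
  (R ⋈[g=b] S) → 1
  σ[d>=5]((R ⋈[g=b] S)) → 1

== RESULT ==
g | y | d | x | b
3 | q | 7 | q | 3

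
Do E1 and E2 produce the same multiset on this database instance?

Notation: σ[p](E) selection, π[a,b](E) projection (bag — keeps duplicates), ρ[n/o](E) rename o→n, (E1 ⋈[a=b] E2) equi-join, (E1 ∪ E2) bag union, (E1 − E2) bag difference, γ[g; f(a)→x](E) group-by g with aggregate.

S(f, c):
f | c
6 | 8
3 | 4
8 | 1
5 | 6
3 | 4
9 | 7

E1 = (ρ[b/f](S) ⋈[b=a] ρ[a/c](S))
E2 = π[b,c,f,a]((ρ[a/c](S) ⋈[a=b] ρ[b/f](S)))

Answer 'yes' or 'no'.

E1 per-node cardinality:
  S → 6
  ρ[b/f](S) → 6
  S → 6
  ρ[a/c](S) → 6
  (ρ[b/f](S) ⋈[b=a] ρ[a/c](S)) → 2
E2 per-node cardinality:
  S → 6
  ρ[a/c](S) → 6
  S → 6
  ρ[b/f](S) → 6
  (ρ[a/c](S) ⋈[a=b] ρ[b/f](S)) → 2
  π[b,c,f,a]((ρ[a/c](S) ⋈[a=b] ρ[b/f](S))) → 2

E1 and E2 produce the same multiset:
b | c | f | a
6 | 8 | 5 | 6
8 | 1 | 6 | 8

yes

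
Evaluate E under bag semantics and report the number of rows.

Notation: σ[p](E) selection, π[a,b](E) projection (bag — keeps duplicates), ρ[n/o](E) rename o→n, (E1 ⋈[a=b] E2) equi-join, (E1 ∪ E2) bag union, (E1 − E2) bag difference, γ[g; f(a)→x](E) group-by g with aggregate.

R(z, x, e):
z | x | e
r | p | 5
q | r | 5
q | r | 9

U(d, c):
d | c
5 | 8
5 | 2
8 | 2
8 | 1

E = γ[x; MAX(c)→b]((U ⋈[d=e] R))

Per-node cardinality:
  U → 4
  R → 3
  (U ⋈[d=e] R) → 4
  γ[x; MAX(c)→b]((U ⋈[d=e] R)) → 2

|E| = 2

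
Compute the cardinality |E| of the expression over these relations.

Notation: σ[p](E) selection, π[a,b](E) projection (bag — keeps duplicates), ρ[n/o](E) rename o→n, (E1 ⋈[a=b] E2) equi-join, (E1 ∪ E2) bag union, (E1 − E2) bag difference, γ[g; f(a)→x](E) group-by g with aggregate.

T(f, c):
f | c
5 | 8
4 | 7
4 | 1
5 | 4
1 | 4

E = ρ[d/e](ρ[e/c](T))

Stepwise |·|:
  T → 5
  ρ[e/c](T) → 5
  ρ[d/e](ρ[e/c](T)) → 5

|E| = 5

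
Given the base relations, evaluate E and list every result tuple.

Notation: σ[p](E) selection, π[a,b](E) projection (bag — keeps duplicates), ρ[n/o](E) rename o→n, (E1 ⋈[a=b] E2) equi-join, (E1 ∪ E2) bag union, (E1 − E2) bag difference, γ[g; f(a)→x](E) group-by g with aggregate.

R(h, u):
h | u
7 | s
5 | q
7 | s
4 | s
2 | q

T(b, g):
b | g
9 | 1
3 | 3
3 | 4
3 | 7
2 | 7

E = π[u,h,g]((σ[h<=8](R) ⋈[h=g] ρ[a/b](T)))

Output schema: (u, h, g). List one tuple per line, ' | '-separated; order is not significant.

Row counts bottom-up:
  R → 5
  σ[h<=8](R) → 5
  T → 5
  ρ[a/b](T) → 5
  (σ[h<=8](R) ⋈[h=g] ρ[a/b](T)) → 5
  π[u,h,g]((σ[h<=8](R) ⋈[h=g] ρ[a/b](T))) → 5

== RESULT ==
u | h | g
s | 4 | 4
s | 7 | 7
s | 7 | 7
s | 7 | 7
s | 7 | 7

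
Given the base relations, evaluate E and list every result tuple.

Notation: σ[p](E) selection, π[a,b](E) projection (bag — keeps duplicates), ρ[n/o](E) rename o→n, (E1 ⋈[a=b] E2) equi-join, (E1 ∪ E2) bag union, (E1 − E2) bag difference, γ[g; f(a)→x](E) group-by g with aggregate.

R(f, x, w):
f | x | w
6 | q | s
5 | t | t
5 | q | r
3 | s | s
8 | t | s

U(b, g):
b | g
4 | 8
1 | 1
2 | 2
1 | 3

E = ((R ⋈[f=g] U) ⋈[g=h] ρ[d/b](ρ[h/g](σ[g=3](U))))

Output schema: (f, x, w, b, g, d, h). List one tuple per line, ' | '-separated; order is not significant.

Subexpression sizes:
  R → 5
  U → 4
  (R ⋈[f=g] U) → 2
  U → 4
  σ[g=3](U) → 1
  ρ[h/g](σ[g=3](U)) → 1
  ρ[d/b](ρ[h/g](σ[g=3](U))) → 1
  ((R ⋈[f=g] U) ⋈[g=h] ρ[d/b](ρ[h/g](σ[g=3](U)))) → 1

== RESULT ==
f | x | w | b | g | d | h
3 | s | s | 1 | 3 | 1 | 3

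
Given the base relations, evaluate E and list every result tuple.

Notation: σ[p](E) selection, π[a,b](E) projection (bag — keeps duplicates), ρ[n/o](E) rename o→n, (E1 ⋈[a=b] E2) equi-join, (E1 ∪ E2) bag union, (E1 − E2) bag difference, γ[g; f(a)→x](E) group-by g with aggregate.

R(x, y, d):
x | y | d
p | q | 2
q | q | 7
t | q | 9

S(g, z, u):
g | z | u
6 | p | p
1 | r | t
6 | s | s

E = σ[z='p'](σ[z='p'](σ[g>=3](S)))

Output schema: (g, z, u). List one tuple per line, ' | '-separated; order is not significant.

Row counts bottom-up:
  S → 3
  σ[g>=3](S) → 2
  σ[z='p'](σ[g>=3](S)) → 1
  σ[z='p'](σ[z='p'](σ[g>=3](S))) → 1

== RESULT ==
g | z | u
6 | p | p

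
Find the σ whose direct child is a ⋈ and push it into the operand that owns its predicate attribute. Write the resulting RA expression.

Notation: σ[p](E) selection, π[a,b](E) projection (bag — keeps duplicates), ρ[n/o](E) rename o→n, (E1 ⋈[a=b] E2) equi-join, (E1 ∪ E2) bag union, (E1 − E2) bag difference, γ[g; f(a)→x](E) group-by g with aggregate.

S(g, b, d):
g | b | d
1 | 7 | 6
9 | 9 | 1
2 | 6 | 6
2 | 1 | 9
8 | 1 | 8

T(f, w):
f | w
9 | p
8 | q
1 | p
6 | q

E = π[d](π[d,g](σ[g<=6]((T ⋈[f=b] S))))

σ filters on g, owned by the right side.
E' = π[d](π[d,g]((T ⋈[f=b] σ[g<=6](S))))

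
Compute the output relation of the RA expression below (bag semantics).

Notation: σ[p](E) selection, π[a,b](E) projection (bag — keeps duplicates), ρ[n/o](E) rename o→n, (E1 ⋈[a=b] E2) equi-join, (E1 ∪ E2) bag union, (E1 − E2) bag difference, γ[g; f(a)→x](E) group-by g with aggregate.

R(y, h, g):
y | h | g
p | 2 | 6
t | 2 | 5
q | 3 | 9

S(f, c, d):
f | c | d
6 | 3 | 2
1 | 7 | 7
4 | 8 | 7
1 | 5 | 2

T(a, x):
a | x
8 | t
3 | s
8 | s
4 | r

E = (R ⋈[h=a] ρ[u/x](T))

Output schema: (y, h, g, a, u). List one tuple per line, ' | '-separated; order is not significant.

Subexpression sizes:
  R → 3
  T → 4
  ρ[u/x](T) → 4
  (R ⋈[h=a] ρ[u/x](T)) → 1

== RESULT ==
y | h | g | a | u
q | 3 | 9 | 3 | s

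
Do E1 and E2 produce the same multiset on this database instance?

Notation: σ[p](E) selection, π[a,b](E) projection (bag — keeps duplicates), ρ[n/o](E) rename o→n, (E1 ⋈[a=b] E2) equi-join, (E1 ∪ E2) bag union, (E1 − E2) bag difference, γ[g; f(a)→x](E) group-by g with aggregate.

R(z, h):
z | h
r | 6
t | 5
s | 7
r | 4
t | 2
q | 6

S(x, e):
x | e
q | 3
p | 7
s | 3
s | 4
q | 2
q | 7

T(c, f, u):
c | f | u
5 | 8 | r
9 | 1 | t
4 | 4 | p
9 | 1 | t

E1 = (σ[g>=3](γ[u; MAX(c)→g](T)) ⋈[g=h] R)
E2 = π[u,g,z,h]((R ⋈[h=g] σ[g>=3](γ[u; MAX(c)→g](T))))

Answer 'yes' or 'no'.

E1 stepwise |·|:
  T → 4
  γ[u; MAX(c)→g](T) → 3
  σ[g>=3](γ[u; MAX(c)→g](T)) → 3
  R → 6
  (σ[g>=3](γ[u; MAX(c)→g](T)) ⋈[g=h] R) → 2
E2 stepwise |·|:
  R → 6
  T → 4
  γ[u; MAX(c)→g](T) → 3
  σ[g>=3](γ[u; MAX(c)→g](T)) → 3
  (R ⋈[h=g] σ[g>=3](γ[u; MAX(c)→g](T))) → 2
  π[u,g,z,h]((R ⋈[h=g] σ[g>=3](γ[u; MAX(c)→g](T)))) → 2

E1 and E2 produce the same multiset:
u | g | z | h
p | 4 | r | 4
r | 5 | t | 5

yes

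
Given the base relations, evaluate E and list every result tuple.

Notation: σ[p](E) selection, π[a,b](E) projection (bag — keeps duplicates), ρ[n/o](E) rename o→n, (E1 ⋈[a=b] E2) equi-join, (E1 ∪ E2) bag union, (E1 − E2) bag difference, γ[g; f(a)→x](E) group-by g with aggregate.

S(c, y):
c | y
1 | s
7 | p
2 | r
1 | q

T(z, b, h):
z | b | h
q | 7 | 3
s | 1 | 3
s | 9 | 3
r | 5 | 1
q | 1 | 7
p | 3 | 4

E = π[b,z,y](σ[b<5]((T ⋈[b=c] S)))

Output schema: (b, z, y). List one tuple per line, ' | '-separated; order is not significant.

Subexpression sizes:
  T → 6
  S → 4
  (T ⋈[b=c] S) → 5
  σ[b<5]((T ⋈[b=c] S)) → 4
  π[b,z,y](σ[b<5]((T ⋈[b=c] S))) → 4

== RESULT ==
b | z | y
1 | q | q
1 | q | s
1 | s | q
1 | s | s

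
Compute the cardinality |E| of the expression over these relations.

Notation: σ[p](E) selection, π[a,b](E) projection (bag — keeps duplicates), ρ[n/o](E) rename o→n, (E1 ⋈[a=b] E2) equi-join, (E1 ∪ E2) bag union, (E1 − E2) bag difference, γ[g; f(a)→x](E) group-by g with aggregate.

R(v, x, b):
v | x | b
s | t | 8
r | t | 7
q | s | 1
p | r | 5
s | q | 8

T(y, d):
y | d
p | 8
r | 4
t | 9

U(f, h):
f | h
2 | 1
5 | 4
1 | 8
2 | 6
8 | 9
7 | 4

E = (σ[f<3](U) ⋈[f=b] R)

Row counts bottom-up:
  U → 6
  σ[f<3](U) → 3
  R → 5
  (σ[f<3](U) ⋈[f=b] R) → 1

|E| = 1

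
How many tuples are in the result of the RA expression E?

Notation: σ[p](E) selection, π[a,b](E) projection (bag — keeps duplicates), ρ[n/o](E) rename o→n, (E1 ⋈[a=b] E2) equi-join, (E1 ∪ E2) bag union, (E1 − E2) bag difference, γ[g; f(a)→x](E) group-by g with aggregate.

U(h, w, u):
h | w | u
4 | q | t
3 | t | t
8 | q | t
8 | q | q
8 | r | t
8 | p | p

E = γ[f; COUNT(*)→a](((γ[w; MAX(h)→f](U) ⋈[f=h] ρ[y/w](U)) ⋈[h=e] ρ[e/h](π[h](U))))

Stepwise |·|:
  U → 6
  γ[w; MAX(h)→f](U) → 4
  U → 6
  ρ[y/w](U) → 6
  (γ[w; MAX(h)→f](U) ⋈[f=h] ρ[y/w](U)) → 13
  U → 6
  π[h](U) → 6
  ρ[e/h](π[h](U)) → 6
  ((γ[w; MAX(h)→f](U) ⋈[f=h] ρ[y/w](U)) ⋈[h=e] ρ[e/h](π[h](U))) → 49
  γ[f; COUNT(*)→a](((γ[w; MAX(h)→f](U) ⋈[f=h] ρ[y/w](U)) ⋈[h=e] ρ[e/h](π[h](U)))) → 2

|E| = 2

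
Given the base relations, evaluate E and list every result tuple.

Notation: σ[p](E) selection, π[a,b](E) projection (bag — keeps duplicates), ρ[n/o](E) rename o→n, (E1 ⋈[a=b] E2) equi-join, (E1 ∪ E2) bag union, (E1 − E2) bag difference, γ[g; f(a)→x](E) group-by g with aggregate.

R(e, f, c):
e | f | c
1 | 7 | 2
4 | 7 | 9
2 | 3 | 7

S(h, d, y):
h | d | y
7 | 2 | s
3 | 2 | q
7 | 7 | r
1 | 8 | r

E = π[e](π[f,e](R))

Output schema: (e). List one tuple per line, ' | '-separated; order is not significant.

Per-node cardinality:
  R → 3
  π[f,e](R) → 3
  π[e](π[f,e](R)) → 3

== RESULT ==
e
1
2
4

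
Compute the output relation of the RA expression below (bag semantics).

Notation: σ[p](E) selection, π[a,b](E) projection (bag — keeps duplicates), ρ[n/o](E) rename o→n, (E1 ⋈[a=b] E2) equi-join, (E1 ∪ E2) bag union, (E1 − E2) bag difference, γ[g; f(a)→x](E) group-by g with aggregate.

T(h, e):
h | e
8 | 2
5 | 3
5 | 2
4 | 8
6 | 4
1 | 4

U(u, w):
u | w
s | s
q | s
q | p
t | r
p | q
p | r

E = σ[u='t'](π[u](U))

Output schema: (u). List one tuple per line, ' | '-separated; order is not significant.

Row counts bottom-up:
  U → 6
  π[u](U) → 6
  σ[u='t'](π[u](U)) → 1

== RESULT ==
u
t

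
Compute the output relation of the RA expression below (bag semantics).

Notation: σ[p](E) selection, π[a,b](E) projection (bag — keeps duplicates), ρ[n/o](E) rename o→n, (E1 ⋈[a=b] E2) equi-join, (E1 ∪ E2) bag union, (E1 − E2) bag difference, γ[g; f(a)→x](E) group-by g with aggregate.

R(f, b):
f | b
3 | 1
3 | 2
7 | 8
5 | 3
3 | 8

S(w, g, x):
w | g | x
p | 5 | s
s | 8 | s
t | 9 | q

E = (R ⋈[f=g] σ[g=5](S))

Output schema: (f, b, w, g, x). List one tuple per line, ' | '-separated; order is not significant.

Row counts bottom-up:
  R → 5
  S → 3
  σ[g=5](S) → 1
  (R ⋈[f=g] σ[g=5](S)) → 1

== RESULT ==
f | b | w | g | x
5 | 3 | p | 5 | s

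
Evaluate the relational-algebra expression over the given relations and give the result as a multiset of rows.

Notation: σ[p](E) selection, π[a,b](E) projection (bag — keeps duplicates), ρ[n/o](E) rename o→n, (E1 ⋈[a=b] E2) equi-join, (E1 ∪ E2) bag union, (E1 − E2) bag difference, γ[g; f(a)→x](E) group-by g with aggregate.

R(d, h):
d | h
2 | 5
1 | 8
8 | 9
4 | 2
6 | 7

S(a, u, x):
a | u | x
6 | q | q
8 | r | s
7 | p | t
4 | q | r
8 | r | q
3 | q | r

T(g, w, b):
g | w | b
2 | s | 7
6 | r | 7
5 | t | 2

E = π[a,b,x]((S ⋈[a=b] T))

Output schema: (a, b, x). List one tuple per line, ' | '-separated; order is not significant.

Subexpression sizes:
  S → 6
  T → 3
  (S ⋈[a=b] T) → 2
  π[a,b,x]((S ⋈[a=b] T)) → 2

== RESULT ==
a | b | x
7 | 7 | t
7 | 7 | t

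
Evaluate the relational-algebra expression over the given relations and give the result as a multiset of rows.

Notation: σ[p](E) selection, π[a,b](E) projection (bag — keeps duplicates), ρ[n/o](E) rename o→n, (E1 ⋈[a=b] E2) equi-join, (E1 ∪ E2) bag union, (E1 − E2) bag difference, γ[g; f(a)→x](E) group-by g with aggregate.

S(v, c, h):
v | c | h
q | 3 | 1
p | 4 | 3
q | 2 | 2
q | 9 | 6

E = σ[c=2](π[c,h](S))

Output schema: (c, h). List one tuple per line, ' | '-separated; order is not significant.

Stepwise |·|:
  S → 4
  π[c,h](S) → 4
  σ[c=2](π[c,h](S)) → 1

== RESULT ==
c | h
2 | 2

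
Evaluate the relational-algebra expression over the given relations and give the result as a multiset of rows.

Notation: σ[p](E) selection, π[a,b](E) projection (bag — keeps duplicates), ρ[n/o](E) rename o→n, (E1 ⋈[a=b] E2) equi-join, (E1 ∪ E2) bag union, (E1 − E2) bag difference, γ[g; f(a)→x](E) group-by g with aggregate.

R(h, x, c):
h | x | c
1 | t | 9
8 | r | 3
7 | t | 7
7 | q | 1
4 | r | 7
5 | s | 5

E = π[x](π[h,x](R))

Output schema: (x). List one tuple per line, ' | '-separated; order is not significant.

Subexpression sizes:
  R → 6
  π[h,x](R) → 6
  π[x](π[h,x](R)) → 6

== RESULT ==
x
q
r
r
s
t
t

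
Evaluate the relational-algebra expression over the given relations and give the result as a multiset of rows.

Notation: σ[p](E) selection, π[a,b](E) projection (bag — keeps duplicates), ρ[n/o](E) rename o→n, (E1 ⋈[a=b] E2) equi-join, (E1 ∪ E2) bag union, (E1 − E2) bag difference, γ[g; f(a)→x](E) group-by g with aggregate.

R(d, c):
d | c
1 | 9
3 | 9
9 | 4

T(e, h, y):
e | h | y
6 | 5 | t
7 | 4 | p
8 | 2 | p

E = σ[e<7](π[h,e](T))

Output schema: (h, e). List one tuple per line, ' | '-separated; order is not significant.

Per-node cardinality:
  T → 3
  π[h,e](T) → 3
  σ[e<7](π[h,e](T)) → 1

== RESULT ==
h | e
5 | 6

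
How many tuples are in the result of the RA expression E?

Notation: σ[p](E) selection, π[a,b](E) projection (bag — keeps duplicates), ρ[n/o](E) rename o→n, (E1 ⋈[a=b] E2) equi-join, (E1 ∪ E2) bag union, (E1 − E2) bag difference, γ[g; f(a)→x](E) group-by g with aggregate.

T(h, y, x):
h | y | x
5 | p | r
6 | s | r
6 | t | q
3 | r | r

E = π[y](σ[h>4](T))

Row counts bottom-up:
  T → 4
  σ[h>4](T) → 3
  π[y](σ[h>4](T)) → 3

|E| = 3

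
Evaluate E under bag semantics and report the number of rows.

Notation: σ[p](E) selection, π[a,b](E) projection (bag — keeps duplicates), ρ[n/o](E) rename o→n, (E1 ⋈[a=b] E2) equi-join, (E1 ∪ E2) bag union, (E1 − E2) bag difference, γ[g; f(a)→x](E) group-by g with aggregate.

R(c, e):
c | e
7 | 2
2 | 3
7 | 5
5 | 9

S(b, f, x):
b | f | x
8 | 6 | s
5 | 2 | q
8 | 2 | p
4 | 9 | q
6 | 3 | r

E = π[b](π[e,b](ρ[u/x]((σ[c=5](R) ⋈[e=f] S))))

Subexpression sizes:
  R → 4
  σ[c=5](R) → 1
  S → 5
  (σ[c=5](R) ⋈[e=f] S) → 1
  ρ[u/x]((σ[c=5](R) ⋈[e=f] S)) → 1
  π[e,b](ρ[u/x]((σ[c=5](R) ⋈[e=f] S))) → 1
  π[b](π[e,b](ρ[u/x]((σ[c=5](R) ⋈[e=f] S)))) → 1

|E| = 1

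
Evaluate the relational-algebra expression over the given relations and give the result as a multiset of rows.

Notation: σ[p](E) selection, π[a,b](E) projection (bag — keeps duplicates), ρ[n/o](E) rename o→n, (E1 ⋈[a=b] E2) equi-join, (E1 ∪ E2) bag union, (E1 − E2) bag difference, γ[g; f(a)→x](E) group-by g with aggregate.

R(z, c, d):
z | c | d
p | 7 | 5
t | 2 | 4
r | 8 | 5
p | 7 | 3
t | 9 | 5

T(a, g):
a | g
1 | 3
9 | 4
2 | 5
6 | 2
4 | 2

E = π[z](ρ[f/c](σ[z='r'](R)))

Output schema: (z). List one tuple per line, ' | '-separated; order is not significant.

Row counts bottom-up:
  R → 5
  σ[z='r'](R) → 1
  ρ[f/c](σ[z='r'](R)) → 1
  π[z](ρ[f/c](σ[z='r'](R))) → 1

== RESULT ==
z
r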